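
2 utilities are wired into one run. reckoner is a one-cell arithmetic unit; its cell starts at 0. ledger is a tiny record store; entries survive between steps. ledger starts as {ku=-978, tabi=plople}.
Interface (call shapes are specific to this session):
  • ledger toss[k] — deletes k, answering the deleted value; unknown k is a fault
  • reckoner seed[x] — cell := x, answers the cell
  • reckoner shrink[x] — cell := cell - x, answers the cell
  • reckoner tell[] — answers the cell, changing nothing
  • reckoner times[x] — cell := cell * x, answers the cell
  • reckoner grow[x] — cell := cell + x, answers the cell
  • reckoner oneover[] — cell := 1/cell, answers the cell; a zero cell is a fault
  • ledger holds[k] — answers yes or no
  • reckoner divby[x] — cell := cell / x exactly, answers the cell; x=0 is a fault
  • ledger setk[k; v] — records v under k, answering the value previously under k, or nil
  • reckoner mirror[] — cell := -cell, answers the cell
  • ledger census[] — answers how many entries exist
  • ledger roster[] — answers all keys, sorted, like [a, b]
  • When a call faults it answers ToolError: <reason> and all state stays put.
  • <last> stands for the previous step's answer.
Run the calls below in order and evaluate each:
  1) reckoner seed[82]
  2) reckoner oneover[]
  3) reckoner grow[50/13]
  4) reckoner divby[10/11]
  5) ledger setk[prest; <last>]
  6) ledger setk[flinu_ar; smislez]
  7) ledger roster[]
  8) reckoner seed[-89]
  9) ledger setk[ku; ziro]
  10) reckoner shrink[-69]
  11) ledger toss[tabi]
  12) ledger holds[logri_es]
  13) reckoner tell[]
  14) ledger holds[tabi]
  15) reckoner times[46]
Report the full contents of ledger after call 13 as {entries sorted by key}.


Answer: {flinu_ar=smislez, ku=ziro, prest=45243/10660}

Derivation:
[in] reckoner seed x=82
[out] 82
[in] reckoner oneover
[out] 1/82
[in] reckoner grow x=50/13
[out] 4113/1066
[in] reckoner divby x=10/11
[out] 45243/10660
[in] ledger setk k=prest v=<last>
[out] nil
[in] ledger setk k=flinu_ar v=smislez
[out] nil
[in] ledger roster
[out] [flinu_ar, ku, prest, tabi]
[in] reckoner seed x=-89
[out] -89
[in] ledger setk k=ku v=ziro
[out] -978
[in] reckoner shrink x=-69
[out] -20
[in] ledger toss k=tabi
[out] plople
[in] ledger holds k=logri_es
[out] no
[in] reckoner tell
[out] -20
[in] ledger holds k=tabi
[out] no
[in] reckoner times x=46
[out] -920


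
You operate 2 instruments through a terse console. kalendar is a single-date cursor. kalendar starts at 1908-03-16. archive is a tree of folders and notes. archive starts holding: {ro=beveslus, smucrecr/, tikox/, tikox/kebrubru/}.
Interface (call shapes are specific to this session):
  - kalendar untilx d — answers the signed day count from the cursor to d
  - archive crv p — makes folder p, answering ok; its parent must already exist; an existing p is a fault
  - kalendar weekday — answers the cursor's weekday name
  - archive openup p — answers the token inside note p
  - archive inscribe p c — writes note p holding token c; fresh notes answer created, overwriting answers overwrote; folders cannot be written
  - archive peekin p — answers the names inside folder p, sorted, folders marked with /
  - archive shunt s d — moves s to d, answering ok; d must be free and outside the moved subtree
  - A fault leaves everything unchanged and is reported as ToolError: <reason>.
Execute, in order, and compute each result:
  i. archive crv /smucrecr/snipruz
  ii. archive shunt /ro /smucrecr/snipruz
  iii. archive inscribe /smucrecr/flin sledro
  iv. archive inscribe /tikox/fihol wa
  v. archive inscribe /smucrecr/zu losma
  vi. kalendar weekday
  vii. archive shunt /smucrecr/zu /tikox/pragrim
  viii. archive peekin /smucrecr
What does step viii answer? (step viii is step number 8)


Calling archive crv(p='/smucrecr/snipruz'), and observe ok.
I use archive shunt(s='/ro', d='/smucrecr/snipruz'), and observe ToolError: exists.
Then archive inscribe(p='/smucrecr/flin', c='sledro'), — result: created.
Next I call archive inscribe(p='/tikox/fihol', c='wa'), → created.
I run archive inscribe(p='/smucrecr/zu', c='losma'), and see created.
I try kalendar weekday(), and observe Monday.
Now I run archive shunt(s='/smucrecr/zu', d='/tikox/pragrim'), which returns ok.
I run archive peekin(p='/smucrecr'), → [flin, snipruz/].

Answer: [flin, snipruz/]


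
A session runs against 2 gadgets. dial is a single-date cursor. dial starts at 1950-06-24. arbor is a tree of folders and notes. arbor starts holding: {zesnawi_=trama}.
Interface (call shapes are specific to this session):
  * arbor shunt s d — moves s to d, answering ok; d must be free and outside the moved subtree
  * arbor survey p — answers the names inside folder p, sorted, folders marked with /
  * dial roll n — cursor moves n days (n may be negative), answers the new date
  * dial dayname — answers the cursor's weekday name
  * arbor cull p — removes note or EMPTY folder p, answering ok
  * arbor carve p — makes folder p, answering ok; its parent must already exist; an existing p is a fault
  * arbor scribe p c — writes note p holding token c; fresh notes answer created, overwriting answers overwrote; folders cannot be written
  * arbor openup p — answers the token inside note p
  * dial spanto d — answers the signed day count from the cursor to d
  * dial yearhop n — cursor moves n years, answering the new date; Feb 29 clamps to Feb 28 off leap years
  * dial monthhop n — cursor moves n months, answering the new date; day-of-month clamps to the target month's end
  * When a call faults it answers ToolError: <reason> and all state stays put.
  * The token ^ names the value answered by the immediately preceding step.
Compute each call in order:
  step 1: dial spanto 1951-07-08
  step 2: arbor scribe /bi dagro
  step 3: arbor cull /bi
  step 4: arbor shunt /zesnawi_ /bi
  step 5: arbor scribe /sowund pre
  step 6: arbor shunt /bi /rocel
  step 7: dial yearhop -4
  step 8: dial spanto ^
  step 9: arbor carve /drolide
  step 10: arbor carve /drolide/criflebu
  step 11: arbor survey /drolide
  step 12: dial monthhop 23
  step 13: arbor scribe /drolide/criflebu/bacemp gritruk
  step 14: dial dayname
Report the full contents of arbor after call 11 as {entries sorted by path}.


I run dial spanto on 1951-07-08, → 379.
I run arbor scribe on /bi, dagro, and get created.
Now I run arbor cull on /bi, and observe ok.
I try arbor shunt on /zesnawi_, /bi, → ok.
I try arbor scribe on /sowund, pre, → created.
Using arbor shunt on /bi, /rocel, → ok.
I invoke dial yearhop on -4, and get 1946-06-24.
I invoke dial spanto on ^, and see 0.
Now I run arbor carve on /drolide, → ok.
Calling arbor carve on /drolide/criflebu, and see ok.
Now I run arbor survey on /drolide, which returns [criflebu/].
I invoke dial monthhop on 23, → 1948-05-24.
Using arbor scribe on /drolide/criflebu/bacemp, gritruk, — result: created.
I run dial dayname, yielding Monday.

Answer: {drolide/, drolide/criflebu/, rocel=trama, sowund=pre}


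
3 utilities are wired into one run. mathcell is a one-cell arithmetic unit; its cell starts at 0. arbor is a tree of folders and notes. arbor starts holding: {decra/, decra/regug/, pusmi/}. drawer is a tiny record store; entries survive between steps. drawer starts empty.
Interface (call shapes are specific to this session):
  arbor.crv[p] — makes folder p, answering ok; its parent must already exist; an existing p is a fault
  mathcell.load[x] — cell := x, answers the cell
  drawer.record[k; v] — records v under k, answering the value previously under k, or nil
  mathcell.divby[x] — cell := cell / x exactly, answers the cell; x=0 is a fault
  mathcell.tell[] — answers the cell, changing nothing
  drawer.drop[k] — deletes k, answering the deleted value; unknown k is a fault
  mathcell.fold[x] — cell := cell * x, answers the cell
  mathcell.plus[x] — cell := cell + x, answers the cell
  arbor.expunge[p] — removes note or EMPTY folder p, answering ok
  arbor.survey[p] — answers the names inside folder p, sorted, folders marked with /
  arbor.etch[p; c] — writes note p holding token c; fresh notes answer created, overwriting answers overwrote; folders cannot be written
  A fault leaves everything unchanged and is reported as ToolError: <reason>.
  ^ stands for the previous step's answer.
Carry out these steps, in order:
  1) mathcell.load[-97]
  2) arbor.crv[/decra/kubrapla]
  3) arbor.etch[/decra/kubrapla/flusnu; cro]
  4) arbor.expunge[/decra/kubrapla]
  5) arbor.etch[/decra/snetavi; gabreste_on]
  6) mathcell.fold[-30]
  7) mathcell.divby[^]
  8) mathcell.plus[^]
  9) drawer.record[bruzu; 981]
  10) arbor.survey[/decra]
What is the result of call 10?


Answer: [kubrapla/, regug/, snetavi]

Derivation:
I run load on x→-97, — result: -97.
I call crv on p→/decra/kubrapla, and observe ok.
I try etch on p→/decra/kubrapla/flusnu, c→cro, and observe created.
I invoke expunge on p→/decra/kubrapla, and observe ToolError: not empty.
Then etch on p→/decra/snetavi, c→gabreste_on, and get created.
Using fold on x→-30, which returns 2910.
I try divby on x→^, giving 1.
Next I call plus on x→^, — result: 2.
Using record on k→bruzu, v→981, → nil.
Calling survey on p→/decra, giving [kubrapla/, regug/, snetavi].


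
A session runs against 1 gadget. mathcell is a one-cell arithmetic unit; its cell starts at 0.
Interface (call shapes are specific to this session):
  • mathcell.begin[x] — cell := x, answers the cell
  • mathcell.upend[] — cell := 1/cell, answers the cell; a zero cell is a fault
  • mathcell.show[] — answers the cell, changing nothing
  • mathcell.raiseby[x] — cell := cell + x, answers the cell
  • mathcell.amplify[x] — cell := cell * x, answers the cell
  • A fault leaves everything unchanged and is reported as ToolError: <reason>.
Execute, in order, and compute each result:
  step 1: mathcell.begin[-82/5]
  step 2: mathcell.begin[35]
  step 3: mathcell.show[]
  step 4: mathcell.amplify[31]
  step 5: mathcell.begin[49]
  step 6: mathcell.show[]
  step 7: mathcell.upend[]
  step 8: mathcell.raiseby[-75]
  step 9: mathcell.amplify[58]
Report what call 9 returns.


Do: begin[x=-82/5]
See: -82/5
Do: begin[x=35]
See: 35
Do: show[]
See: 35
Do: amplify[x=31]
See: 1085
Do: begin[x=49]
See: 49
Do: show[]
See: 49
Do: upend[]
See: 1/49
Do: raiseby[x=-75]
See: -3674/49
Do: amplify[x=58]
See: -213092/49

Answer: -213092/49


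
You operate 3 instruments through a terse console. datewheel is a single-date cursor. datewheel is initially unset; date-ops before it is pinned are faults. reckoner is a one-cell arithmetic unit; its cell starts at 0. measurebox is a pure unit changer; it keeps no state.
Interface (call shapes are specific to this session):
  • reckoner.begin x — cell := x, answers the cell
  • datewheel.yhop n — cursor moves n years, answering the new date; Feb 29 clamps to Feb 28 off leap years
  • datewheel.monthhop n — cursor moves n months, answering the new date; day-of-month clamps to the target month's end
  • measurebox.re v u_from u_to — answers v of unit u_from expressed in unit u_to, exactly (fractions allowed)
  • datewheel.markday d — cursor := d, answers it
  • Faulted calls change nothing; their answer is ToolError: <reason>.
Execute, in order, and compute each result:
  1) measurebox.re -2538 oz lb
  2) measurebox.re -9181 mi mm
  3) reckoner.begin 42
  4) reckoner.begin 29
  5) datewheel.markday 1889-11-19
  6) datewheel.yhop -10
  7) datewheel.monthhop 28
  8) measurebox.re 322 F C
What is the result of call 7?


Answer: 1882-03-19

Derivation:
Next I call measurebox.re on -2538, oz, lb, — result: -1269/8.
I invoke measurebox.re on -9181, mi, mm, and get -14775387264.
I run reckoner.begin on 42, and see 42.
I run reckoner.begin on 29, and get 29.
Calling datewheel.markday on 1889-11-19, giving 1889-11-19.
Next I call datewheel.yhop on -10: 1879-11-19.
I use datewheel.monthhop on 28, and get 1882-03-19.
I try measurebox.re on 322, F, C, → 1450/9.


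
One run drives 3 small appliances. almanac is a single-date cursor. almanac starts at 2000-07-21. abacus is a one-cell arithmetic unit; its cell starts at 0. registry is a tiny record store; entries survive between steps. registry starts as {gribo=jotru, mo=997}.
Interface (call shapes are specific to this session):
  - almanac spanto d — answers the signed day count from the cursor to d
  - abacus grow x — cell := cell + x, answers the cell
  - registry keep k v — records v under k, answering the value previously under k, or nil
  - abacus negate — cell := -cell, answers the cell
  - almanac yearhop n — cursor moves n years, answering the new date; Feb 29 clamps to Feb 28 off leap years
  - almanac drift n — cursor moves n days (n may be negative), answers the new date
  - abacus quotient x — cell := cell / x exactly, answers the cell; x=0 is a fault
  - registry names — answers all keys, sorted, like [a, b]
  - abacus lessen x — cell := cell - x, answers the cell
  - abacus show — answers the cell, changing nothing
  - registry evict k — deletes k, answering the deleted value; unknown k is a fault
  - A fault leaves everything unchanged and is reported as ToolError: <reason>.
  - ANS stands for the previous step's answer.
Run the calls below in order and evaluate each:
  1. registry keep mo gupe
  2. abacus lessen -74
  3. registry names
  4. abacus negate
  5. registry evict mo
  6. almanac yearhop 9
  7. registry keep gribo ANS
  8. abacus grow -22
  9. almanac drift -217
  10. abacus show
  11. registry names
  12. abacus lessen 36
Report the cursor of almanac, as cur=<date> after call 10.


-> registry keep(k→mo, v→gupe)
<- 997
-> abacus lessen(x→-74)
<- 74
-> registry names()
<- [gribo, mo]
-> abacus negate()
<- -74
-> registry evict(k→mo)
<- gupe
-> almanac yearhop(n→9)
<- 2009-07-21
-> registry keep(k→gribo, v→ANS)
<- jotru
-> abacus grow(x→-22)
<- -96
-> almanac drift(n→-217)
<- 2008-12-16
-> abacus show()
<- -96
-> registry names()
<- [gribo]
-> abacus lessen(x→36)
<- -132

Answer: cur=2008-12-16


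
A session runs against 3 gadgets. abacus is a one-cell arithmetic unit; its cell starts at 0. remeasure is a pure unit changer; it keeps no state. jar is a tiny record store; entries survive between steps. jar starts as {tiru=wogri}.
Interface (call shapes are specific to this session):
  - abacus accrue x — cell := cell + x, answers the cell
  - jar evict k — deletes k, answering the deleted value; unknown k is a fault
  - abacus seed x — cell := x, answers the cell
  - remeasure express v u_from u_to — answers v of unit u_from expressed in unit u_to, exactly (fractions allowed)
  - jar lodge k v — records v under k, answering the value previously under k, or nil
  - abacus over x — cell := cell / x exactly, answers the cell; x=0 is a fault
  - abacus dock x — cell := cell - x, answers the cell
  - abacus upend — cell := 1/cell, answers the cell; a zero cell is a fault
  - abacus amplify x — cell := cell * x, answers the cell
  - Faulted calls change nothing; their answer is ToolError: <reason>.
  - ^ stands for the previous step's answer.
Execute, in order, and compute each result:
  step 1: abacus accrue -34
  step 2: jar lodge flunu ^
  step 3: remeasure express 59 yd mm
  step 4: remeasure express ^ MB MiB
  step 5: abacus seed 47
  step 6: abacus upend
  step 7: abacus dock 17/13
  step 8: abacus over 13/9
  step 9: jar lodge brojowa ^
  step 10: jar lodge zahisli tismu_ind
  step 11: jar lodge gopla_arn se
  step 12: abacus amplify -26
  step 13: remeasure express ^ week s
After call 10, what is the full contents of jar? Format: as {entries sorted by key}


Now I run abacus accrue passing x='-34', which returns -34.
Calling jar lodge passing k='flunu', v='^', which returns nil.
Now I run remeasure express passing v='59', u_from='yd', u_to='mm', giving 269748/5.
I call remeasure express passing v='^', u_from='MB', u_to='MiB', — result: 210740625/4096.
Then abacus seed passing x='47', and observe 47.
Then abacus upend, giving 1/47.
I invoke abacus dock passing x='17/13', — result: -786/611.
I run abacus over passing x='13/9', giving -7074/7943.
I call jar lodge passing k='brojowa', v='^', giving nil.
I invoke jar lodge passing k='zahisli', v='tismu_ind', yielding nil.
Calling jar lodge passing k='gopla_arn', v='se', and observe nil.
Invoking abacus amplify passing x='-26', → 14148/611.
I run remeasure express passing v='^', u_from='week', u_to='s', yielding 8556710400/611.

Answer: {brojowa=-7074/7943, flunu=-34, tiru=wogri, zahisli=tismu_ind}


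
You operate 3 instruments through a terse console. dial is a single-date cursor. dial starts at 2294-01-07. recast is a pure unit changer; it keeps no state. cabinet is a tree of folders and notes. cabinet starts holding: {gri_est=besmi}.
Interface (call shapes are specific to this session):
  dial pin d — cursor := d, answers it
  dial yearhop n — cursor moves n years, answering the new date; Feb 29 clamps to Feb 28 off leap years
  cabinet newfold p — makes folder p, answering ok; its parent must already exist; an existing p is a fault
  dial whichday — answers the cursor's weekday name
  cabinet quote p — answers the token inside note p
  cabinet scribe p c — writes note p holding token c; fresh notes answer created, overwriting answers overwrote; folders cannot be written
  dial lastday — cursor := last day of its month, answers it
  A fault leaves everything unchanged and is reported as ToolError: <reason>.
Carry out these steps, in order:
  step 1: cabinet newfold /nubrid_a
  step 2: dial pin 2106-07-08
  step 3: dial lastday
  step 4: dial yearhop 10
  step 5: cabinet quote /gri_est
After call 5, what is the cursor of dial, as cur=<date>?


! 1. cabinet newfold(p: /nubrid_a) => ok
! 2. dial pin(d: 2106-07-08) => 2106-07-08
! 3. dial lastday() => 2106-07-31
! 4. dial yearhop(n: 10) => 2116-07-31
! 5. cabinet quote(p: /gri_est) => besmi

Answer: cur=2116-07-31


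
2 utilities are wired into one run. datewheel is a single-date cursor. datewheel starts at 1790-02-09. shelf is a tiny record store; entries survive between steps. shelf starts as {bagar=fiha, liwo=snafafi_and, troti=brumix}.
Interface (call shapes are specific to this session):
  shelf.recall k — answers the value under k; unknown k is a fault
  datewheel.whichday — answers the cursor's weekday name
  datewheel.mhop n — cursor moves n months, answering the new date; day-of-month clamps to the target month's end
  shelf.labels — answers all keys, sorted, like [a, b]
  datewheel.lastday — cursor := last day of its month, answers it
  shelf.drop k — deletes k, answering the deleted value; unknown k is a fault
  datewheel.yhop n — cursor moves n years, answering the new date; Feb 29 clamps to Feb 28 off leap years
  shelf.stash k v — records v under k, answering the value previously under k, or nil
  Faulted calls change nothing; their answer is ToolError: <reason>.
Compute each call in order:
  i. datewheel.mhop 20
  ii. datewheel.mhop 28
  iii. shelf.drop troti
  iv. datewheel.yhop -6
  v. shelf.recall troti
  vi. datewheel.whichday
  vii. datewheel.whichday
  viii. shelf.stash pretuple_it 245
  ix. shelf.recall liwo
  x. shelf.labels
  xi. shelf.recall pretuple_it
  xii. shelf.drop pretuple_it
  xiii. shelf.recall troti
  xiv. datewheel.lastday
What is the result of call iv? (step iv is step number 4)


-- 1. mhop(n: 20) : 1791-10-09
-- 2. mhop(n: 28) : 1794-02-09
-- 3. drop(k: troti) : brumix
-- 4. yhop(n: -6) : 1788-02-09
-- 5. recall(k: troti) : ToolError: no such key troti
-- 6. whichday() : Saturday
-- 7. whichday() : Saturday
-- 8. stash(k: pretuple_it, v: 245) : nil
-- 9. recall(k: liwo) : snafafi_and
-- 10. labels() : [bagar, liwo, pretuple_it]
-- 11. recall(k: pretuple_it) : 245
-- 12. drop(k: pretuple_it) : 245
-- 13. recall(k: troti) : ToolError: no such key troti
-- 14. lastday() : 1788-02-29

Answer: 1788-02-09


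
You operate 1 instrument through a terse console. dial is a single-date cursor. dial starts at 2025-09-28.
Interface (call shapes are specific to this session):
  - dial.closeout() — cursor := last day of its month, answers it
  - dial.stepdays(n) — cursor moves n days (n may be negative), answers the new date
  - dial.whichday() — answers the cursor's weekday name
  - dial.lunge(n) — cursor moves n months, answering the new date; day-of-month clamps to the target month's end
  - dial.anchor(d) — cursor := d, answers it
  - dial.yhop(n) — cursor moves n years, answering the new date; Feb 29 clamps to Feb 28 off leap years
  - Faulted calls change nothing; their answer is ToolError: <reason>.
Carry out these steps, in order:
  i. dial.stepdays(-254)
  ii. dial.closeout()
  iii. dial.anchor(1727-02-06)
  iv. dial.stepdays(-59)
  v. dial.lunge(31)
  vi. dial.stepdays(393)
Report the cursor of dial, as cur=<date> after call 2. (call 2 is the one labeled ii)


[in] dial.stepdays n: -254
[out] 2025-01-17
[in] dial.closeout
[out] 2025-01-31
[in] dial.anchor d: 1727-02-06
[out] 1727-02-06
[in] dial.stepdays n: -59
[out] 1726-12-09
[in] dial.lunge n: 31
[out] 1729-07-09
[in] dial.stepdays n: 393
[out] 1730-08-06

Answer: cur=2025-01-31


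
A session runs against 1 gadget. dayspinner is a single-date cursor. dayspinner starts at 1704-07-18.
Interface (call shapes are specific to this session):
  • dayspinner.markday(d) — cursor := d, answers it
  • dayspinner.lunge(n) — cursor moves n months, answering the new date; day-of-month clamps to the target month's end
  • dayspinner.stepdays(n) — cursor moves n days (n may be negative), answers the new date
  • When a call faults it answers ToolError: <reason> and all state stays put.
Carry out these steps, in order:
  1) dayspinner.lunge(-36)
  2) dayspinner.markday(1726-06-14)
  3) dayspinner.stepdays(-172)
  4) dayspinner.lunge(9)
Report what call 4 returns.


// dayspinner.lunge(n: -36) ~> 1701-07-18
// dayspinner.markday(d: 1726-06-14) ~> 1726-06-14
// dayspinner.stepdays(n: -172) ~> 1725-12-24
// dayspinner.lunge(n: 9) ~> 1726-09-24

Answer: 1726-09-24


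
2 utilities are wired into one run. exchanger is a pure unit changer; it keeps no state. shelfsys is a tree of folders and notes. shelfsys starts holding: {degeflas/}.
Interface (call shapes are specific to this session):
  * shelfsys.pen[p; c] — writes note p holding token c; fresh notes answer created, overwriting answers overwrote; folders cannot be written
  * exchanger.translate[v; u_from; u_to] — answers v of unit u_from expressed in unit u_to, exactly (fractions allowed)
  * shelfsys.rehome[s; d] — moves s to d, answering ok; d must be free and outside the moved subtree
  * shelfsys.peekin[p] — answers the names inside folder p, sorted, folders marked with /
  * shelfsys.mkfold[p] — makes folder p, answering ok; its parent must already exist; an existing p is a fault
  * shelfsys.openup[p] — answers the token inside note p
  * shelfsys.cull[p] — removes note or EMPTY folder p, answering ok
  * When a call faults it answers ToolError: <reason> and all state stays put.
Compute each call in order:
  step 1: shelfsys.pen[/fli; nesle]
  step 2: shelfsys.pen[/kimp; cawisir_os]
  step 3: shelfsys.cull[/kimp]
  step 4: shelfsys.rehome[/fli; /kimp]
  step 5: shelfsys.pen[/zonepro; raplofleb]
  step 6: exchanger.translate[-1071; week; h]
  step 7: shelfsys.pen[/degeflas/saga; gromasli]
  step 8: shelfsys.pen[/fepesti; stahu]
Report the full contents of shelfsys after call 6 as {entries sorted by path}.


Answer: {degeflas/, kimp=nesle, zonepro=raplofleb}

Derivation:
I run shelfsys.pen passing p='/fli', c='nesle', and see created.
Using shelfsys.pen passing p='/kimp', c='cawisir_os', and observe created.
I try shelfsys.cull passing p='/kimp': ok.
Calling shelfsys.rehome passing s='/fli', d='/kimp', — result: ok.
I try shelfsys.pen passing p='/zonepro', c='raplofleb', which returns created.
I call exchanger.translate passing v='-1071', u_from='week', u_to='h', — result: -179928.
Now I run shelfsys.pen passing p='/degeflas/saga', c='gromasli', and get created.
Next I call shelfsys.pen passing p='/fepesti', c='stahu', and get created.


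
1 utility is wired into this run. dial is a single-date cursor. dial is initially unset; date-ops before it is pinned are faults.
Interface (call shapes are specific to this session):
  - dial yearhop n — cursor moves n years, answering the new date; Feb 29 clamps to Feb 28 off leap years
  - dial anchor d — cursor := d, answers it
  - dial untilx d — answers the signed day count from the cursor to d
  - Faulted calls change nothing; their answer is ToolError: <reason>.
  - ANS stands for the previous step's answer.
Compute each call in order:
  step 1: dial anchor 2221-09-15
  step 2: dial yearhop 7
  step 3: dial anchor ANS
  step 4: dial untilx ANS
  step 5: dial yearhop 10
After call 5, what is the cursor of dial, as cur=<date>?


Answer: cur=2238-09-15

Derivation:
Invoking dial anchor(d: 2221-09-15), giving 2221-09-15.
I invoke dial yearhop(n: 7), yielding 2228-09-15.
Now I run dial anchor(d: ANS), and observe 2228-09-15.
Now I run dial untilx(d: ANS), and get 0.
I use dial yearhop(n: 10), yielding 2238-09-15.


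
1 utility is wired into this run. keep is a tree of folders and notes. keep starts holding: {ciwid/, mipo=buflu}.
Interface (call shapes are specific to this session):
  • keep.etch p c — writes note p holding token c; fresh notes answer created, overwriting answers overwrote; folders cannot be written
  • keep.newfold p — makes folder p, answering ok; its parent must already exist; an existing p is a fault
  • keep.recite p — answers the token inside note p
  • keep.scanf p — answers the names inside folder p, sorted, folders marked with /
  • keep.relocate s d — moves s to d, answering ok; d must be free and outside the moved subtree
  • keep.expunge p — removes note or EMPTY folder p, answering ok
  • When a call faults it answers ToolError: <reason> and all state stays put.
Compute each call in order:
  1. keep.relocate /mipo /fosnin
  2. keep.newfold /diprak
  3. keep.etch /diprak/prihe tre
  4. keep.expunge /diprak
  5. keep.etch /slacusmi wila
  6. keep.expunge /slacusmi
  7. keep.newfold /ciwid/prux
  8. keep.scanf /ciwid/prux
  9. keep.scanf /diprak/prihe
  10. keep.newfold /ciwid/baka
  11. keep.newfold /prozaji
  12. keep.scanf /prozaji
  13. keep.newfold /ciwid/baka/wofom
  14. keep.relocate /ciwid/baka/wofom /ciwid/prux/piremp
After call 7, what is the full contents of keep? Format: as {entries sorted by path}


Answer: {ciwid/, ciwid/prux/, diprak/, diprak/prihe=tre, fosnin=buflu}

Derivation:
Calling relocate passing /mipo, /fosnin, and observe ok.
Now I run newfold passing /diprak, and observe ok.
Calling etch passing /diprak/prihe, tre, yielding created.
Invoking expunge passing /diprak, and get ToolError: not empty.
I use etch passing /slacusmi, wila, and observe created.
Using expunge passing /slacusmi, and get ok.
I try newfold passing /ciwid/prux, and observe ok.
Now I run scanf passing /ciwid/prux, and see [].
Invoking scanf passing /diprak/prihe, giving ToolError: not a directory.
Using newfold passing /ciwid/baka, — result: ok.
Invoking newfold passing /prozaji, — result: ok.
I run scanf passing /prozaji, which returns [].
I try newfold passing /ciwid/baka/wofom, which returns ok.
Using relocate passing /ciwid/baka/wofom, /ciwid/prux/piremp, which returns ok.


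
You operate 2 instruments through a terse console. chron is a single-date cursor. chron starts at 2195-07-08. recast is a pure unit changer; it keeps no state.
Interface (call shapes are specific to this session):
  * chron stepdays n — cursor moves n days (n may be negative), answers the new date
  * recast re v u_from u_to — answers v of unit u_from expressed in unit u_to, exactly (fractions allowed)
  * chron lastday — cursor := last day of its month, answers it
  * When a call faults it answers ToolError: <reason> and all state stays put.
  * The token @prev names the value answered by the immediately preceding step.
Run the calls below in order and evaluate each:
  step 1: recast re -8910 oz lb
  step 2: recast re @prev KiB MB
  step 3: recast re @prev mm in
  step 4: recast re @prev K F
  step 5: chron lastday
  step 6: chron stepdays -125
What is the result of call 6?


Answer: 2195-03-28

Derivation:
// recast re(v=-8910, u_from=oz, u_to=lb) => -4455/8
// recast re(v=@prev, u_from=KiB, u_to=MB) => -1782/3125
// recast re(v=@prev, u_from=mm, u_to=in) => -1782/79375
// recast re(v=@prev, u_from=K, u_to=F) => -729790277/1587500
// chron lastday() => 2195-07-31
// chron stepdays(n=-125) => 2195-03-28


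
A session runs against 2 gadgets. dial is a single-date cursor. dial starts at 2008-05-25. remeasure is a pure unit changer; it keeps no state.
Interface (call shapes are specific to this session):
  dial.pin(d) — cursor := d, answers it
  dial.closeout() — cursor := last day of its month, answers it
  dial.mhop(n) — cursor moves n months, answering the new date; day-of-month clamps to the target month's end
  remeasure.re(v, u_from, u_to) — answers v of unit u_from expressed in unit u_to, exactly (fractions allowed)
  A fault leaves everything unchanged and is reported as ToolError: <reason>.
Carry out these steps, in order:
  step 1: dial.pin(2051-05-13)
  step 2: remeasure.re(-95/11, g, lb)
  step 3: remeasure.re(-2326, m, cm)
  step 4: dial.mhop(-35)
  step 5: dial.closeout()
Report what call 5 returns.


Answer: 2048-06-30

Derivation:
% dial.pin(2051-05-13) -> 2051-05-13
% remeasure.re(-95/11, g, lb) -> -9500000/498951607
% remeasure.re(-2326, m, cm) -> -232600
% dial.mhop(-35) -> 2048-06-13
% dial.closeout() -> 2048-06-30


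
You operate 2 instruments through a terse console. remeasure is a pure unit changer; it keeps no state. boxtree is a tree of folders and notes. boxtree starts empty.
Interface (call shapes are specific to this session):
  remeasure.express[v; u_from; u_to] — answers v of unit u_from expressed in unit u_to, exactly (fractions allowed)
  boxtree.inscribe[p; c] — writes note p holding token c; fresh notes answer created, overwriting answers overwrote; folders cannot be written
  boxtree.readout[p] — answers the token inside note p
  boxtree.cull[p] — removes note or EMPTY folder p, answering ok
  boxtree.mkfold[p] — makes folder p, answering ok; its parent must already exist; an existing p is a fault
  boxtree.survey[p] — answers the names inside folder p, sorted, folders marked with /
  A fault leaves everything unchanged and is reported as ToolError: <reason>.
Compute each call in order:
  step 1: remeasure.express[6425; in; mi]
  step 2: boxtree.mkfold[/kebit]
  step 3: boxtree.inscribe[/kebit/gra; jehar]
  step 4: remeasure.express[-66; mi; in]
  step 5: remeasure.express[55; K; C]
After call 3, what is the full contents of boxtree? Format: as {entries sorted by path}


Answer: {kebit/, kebit/gra=jehar}

Derivation:
Do: remeasure.express[v: 6425; u_from: in; u_to: mi]
See: 1285/12672
Do: boxtree.mkfold[p: /kebit]
See: ok
Do: boxtree.inscribe[p: /kebit/gra; c: jehar]
See: created
Do: remeasure.express[v: -66; u_from: mi; u_to: in]
See: -4181760
Do: remeasure.express[v: 55; u_from: K; u_to: C]
See: -4363/20


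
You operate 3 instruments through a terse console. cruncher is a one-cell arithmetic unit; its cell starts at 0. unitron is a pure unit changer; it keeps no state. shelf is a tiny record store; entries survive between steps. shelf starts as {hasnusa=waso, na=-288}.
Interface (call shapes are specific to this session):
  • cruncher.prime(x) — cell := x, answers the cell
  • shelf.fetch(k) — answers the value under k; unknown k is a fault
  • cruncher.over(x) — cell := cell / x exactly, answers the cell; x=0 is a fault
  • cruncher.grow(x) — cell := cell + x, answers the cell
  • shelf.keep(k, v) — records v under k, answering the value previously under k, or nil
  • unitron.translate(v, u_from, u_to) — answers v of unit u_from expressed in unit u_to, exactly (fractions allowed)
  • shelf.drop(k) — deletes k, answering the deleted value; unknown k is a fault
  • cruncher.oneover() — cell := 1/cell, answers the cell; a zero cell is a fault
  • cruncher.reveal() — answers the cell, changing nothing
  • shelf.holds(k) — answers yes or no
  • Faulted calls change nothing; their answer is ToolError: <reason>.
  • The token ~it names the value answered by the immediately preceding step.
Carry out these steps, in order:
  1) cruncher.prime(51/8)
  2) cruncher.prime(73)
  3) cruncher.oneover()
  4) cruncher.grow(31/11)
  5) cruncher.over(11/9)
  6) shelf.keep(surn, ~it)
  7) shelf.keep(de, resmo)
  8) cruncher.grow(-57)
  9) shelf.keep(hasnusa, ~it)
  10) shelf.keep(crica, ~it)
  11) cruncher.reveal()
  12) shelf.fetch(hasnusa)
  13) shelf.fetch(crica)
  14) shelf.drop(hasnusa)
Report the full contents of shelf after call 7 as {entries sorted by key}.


Answer: {de=resmo, hasnusa=waso, na=-288, surn=20466/8833}

Derivation:
Act: cruncher.prime[x='51/8']
Obs: 51/8
Act: cruncher.prime[x='73']
Obs: 73
Act: cruncher.oneover[]
Obs: 1/73
Act: cruncher.grow[x='31/11']
Obs: 2274/803
Act: cruncher.over[x='11/9']
Obs: 20466/8833
Act: shelf.keep[k='surn'; v='~it']
Obs: nil
Act: shelf.keep[k='de'; v='resmo']
Obs: nil
Act: cruncher.grow[x='-57']
Obs: -483015/8833
Act: shelf.keep[k='hasnusa'; v='~it']
Obs: waso
Act: shelf.keep[k='crica'; v='~it']
Obs: nil
Act: cruncher.reveal[]
Obs: -483015/8833
Act: shelf.fetch[k='hasnusa']
Obs: -483015/8833
Act: shelf.fetch[k='crica']
Obs: waso
Act: shelf.drop[k='hasnusa']
Obs: -483015/8833


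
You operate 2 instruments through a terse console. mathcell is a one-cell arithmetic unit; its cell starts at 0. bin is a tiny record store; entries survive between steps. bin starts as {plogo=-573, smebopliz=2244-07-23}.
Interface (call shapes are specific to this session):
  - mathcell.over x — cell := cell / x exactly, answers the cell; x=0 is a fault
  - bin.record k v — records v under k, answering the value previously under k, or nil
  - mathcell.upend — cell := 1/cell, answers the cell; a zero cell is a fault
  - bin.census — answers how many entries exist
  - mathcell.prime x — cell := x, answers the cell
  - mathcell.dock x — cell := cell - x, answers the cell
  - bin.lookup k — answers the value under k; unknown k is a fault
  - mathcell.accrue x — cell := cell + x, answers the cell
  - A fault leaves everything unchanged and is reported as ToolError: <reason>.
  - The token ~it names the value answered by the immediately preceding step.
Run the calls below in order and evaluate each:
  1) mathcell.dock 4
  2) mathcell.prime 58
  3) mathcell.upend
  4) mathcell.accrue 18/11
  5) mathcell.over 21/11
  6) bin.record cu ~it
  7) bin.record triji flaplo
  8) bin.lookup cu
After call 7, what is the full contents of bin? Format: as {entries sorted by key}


-> mathcell.dock(x→4)
<- -4
-> mathcell.prime(x→58)
<- 58
-> mathcell.upend()
<- 1/58
-> mathcell.accrue(x→18/11)
<- 1055/638
-> mathcell.over(x→21/11)
<- 1055/1218
-> bin.record(k→cu, v→~it)
<- nil
-> bin.record(k→triji, v→flaplo)
<- nil
-> bin.lookup(k→cu)
<- 1055/1218

Answer: {cu=1055/1218, plogo=-573, smebopliz=2244-07-23, triji=flaplo}


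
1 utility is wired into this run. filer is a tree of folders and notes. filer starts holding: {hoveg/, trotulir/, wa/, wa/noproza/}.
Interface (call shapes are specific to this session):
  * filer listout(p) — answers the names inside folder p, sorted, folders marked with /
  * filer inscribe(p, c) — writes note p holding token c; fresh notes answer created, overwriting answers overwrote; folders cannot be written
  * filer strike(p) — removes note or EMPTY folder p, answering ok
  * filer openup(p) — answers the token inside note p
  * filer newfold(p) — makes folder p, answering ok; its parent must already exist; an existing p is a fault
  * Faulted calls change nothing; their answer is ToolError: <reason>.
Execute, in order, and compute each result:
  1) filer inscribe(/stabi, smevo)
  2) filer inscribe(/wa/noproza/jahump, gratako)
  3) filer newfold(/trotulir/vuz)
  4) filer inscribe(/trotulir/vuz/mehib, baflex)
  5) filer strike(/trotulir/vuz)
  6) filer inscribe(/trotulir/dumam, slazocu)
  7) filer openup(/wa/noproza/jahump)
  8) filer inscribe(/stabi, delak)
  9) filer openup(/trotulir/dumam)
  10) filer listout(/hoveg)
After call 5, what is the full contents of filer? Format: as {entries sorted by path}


~$ filer inscribe /stabi smevo
:: created
~$ filer inscribe /wa/noproza/jahump gratako
:: created
~$ filer newfold /trotulir/vuz
:: ok
~$ filer inscribe /trotulir/vuz/mehib baflex
:: created
~$ filer strike /trotulir/vuz
:: ToolError: not empty
~$ filer inscribe /trotulir/dumam slazocu
:: created
~$ filer openup /wa/noproza/jahump
:: gratako
~$ filer inscribe /stabi delak
:: overwrote
~$ filer openup /trotulir/dumam
:: slazocu
~$ filer listout /hoveg
:: []

Answer: {hoveg/, stabi=smevo, trotulir/, trotulir/vuz/, trotulir/vuz/mehib=baflex, wa/, wa/noproza/, wa/noproza/jahump=gratako}


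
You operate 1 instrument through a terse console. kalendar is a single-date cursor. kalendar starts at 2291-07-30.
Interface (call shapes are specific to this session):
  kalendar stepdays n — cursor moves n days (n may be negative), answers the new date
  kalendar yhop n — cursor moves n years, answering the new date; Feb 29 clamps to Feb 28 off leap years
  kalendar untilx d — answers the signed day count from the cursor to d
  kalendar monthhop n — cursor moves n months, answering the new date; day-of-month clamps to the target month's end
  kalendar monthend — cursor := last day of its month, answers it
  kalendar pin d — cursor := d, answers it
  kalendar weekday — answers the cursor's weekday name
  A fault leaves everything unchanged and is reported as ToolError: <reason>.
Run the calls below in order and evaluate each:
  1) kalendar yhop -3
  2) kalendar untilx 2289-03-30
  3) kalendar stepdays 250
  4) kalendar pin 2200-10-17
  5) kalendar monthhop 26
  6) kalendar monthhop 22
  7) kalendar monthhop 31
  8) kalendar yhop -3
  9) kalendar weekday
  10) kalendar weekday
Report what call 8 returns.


Answer: 2204-05-17

Derivation:
-- kalendar yhop(n: -3) => 2288-07-30
-- kalendar untilx(d: 2289-03-30) => 243
-- kalendar stepdays(n: 250) => 2289-04-06
-- kalendar pin(d: 2200-10-17) => 2200-10-17
-- kalendar monthhop(n: 26) => 2202-12-17
-- kalendar monthhop(n: 22) => 2204-10-17
-- kalendar monthhop(n: 31) => 2207-05-17
-- kalendar yhop(n: -3) => 2204-05-17
-- kalendar weekday() => Thursday
-- kalendar weekday() => Thursday


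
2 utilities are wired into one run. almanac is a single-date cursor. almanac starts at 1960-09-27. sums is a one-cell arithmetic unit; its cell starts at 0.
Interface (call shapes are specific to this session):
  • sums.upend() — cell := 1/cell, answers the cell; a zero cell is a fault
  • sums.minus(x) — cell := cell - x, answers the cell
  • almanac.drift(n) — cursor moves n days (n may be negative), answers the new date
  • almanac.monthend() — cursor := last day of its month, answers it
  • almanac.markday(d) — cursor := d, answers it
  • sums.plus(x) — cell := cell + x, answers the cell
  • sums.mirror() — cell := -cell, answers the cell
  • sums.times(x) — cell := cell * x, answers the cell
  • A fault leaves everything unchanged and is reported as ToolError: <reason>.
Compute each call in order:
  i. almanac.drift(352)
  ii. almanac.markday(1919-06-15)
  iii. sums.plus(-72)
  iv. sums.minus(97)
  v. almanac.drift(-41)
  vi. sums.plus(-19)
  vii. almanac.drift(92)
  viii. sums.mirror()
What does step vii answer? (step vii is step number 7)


~$ almanac.drift 352
[out] 1961-09-14
~$ almanac.markday 1919-06-15
[out] 1919-06-15
~$ sums.plus -72
[out] -72
~$ sums.minus 97
[out] -169
~$ almanac.drift -41
[out] 1919-05-05
~$ sums.plus -19
[out] -188
~$ almanac.drift 92
[out] 1919-08-05
~$ sums.mirror
[out] 188

Answer: 1919-08-05


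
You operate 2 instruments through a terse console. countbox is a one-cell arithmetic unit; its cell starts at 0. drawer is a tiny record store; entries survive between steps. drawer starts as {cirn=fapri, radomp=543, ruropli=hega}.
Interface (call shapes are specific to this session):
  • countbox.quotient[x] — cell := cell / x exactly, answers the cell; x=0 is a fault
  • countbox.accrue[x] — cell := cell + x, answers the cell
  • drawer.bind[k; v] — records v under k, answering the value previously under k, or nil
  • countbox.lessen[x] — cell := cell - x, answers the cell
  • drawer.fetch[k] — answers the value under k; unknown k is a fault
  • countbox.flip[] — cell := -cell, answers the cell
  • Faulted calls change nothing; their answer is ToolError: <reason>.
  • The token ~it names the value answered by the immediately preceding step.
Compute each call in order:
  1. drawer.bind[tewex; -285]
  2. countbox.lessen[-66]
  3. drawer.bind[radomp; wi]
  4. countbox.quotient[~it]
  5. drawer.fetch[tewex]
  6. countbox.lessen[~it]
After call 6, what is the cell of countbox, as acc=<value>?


Answer: acc=51607/181

Derivation:
Calling drawer.bind(k→tewex, v→-285), which returns nil.
Invoking countbox.lessen(x→-66), → 66.
Then drawer.bind(k→radomp, v→wi), and see 543.
I try countbox.quotient(x→~it), → 22/181.
Calling drawer.fetch(k→tewex), giving -285.
Calling countbox.lessen(x→~it), and observe 51607/181.
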